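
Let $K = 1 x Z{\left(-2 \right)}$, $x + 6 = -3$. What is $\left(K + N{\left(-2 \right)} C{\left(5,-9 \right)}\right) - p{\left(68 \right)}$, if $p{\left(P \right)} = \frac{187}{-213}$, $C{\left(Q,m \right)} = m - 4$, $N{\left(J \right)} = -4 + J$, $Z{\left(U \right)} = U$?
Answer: $\frac{20635}{213} \approx 96.878$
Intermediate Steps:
$C{\left(Q,m \right)} = -4 + m$
$x = -9$ ($x = -6 - 3 = -9$)
$p{\left(P \right)} = - \frac{187}{213}$ ($p{\left(P \right)} = 187 \left(- \frac{1}{213}\right) = - \frac{187}{213}$)
$K = 18$ ($K = 1 \left(-9\right) \left(-2\right) = \left(-9\right) \left(-2\right) = 18$)
$\left(K + N{\left(-2 \right)} C{\left(5,-9 \right)}\right) - p{\left(68 \right)} = \left(18 + \left(-4 - 2\right) \left(-4 - 9\right)\right) - - \frac{187}{213} = \left(18 - -78\right) + \frac{187}{213} = \left(18 + 78\right) + \frac{187}{213} = 96 + \frac{187}{213} = \frac{20635}{213}$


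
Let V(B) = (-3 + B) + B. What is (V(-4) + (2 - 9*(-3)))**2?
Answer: 324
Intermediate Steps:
V(B) = -3 + 2*B
(V(-4) + (2 - 9*(-3)))**2 = ((-3 + 2*(-4)) + (2 - 9*(-3)))**2 = ((-3 - 8) + (2 + 27))**2 = (-11 + 29)**2 = 18**2 = 324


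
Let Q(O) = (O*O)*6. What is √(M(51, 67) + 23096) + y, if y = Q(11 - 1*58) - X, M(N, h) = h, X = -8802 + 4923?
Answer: 17133 + √23163 ≈ 17285.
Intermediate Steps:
X = -3879
Q(O) = 6*O² (Q(O) = O²*6 = 6*O²)
y = 17133 (y = 6*(11 - 1*58)² - 1*(-3879) = 6*(11 - 58)² + 3879 = 6*(-47)² + 3879 = 6*2209 + 3879 = 13254 + 3879 = 17133)
√(M(51, 67) + 23096) + y = √(67 + 23096) + 17133 = √23163 + 17133 = 17133 + √23163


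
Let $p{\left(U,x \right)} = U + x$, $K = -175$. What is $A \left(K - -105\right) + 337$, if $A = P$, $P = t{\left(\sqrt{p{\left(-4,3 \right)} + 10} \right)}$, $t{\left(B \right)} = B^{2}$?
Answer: $-293$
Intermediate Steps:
$P = 9$ ($P = \left(\sqrt{\left(-4 + 3\right) + 10}\right)^{2} = \left(\sqrt{-1 + 10}\right)^{2} = \left(\sqrt{9}\right)^{2} = 3^{2} = 9$)
$A = 9$
$A \left(K - -105\right) + 337 = 9 \left(-175 - -105\right) + 337 = 9 \left(-175 + 105\right) + 337 = 9 \left(-70\right) + 337 = -630 + 337 = -293$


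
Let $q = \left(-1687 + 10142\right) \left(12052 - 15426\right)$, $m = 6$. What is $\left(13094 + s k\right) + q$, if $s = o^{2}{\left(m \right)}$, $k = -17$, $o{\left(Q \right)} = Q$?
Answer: $-28514688$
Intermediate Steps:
$s = 36$ ($s = 6^{2} = 36$)
$q = -28527170$ ($q = 8455 \left(-3374\right) = -28527170$)
$\left(13094 + s k\right) + q = \left(13094 + 36 \left(-17\right)\right) - 28527170 = \left(13094 - 612\right) - 28527170 = 12482 - 28527170 = -28514688$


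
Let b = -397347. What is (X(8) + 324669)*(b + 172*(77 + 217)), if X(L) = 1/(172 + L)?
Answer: -2251767861551/20 ≈ -1.1259e+11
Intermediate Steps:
(X(8) + 324669)*(b + 172*(77 + 217)) = (1/(172 + 8) + 324669)*(-397347 + 172*(77 + 217)) = (1/180 + 324669)*(-397347 + 172*294) = (1/180 + 324669)*(-397347 + 50568) = (58440421/180)*(-346779) = -2251767861551/20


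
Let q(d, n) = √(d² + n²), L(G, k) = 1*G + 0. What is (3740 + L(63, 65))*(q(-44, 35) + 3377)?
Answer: 12842731 + 3803*√3161 ≈ 1.3057e+7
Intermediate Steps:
L(G, k) = G (L(G, k) = G + 0 = G)
(3740 + L(63, 65))*(q(-44, 35) + 3377) = (3740 + 63)*(√((-44)² + 35²) + 3377) = 3803*(√(1936 + 1225) + 3377) = 3803*(√3161 + 3377) = 3803*(3377 + √3161) = 12842731 + 3803*√3161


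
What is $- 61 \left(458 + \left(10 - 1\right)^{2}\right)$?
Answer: $-32879$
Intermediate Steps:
$- 61 \left(458 + \left(10 - 1\right)^{2}\right) = - 61 \left(458 + 9^{2}\right) = - 61 \left(458 + 81\right) = \left(-61\right) 539 = -32879$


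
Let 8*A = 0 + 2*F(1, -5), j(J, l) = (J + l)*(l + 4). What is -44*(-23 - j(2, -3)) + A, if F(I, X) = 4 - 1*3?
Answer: 3873/4 ≈ 968.25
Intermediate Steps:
F(I, X) = 1 (F(I, X) = 4 - 3 = 1)
j(J, l) = (4 + l)*(J + l) (j(J, l) = (J + l)*(4 + l) = (4 + l)*(J + l))
A = ¼ (A = (0 + 2*1)/8 = (0 + 2)/8 = (⅛)*2 = ¼ ≈ 0.25000)
-44*(-23 - j(2, -3)) + A = -44*(-23 - ((-3)² + 4*2 + 4*(-3) + 2*(-3))) + ¼ = -44*(-23 - (9 + 8 - 12 - 6)) + ¼ = -44*(-23 - 1*(-1)) + ¼ = -44*(-23 + 1) + ¼ = -44*(-22) + ¼ = 968 + ¼ = 3873/4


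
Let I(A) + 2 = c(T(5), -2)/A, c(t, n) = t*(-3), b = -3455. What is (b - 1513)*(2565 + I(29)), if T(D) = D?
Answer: -369182016/29 ≈ -1.2730e+7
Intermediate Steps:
c(t, n) = -3*t
I(A) = -2 - 15/A (I(A) = -2 + (-3*5)/A = -2 - 15/A)
(b - 1513)*(2565 + I(29)) = (-3455 - 1513)*(2565 + (-2 - 15/29)) = -4968*(2565 + (-2 - 15*1/29)) = -4968*(2565 + (-2 - 15/29)) = -4968*(2565 - 73/29) = -4968*74312/29 = -369182016/29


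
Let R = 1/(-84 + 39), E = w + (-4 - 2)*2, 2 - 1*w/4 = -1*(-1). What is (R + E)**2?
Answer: 130321/2025 ≈ 64.356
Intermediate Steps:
w = 4 (w = 8 - (-4)*(-1) = 8 - 4*1 = 8 - 4 = 4)
E = -8 (E = 4 + (-4 - 2)*2 = 4 - 6*2 = 4 - 12 = -8)
R = -1/45 (R = 1/(-45) = -1/45 ≈ -0.022222)
(R + E)**2 = (-1/45 - 8)**2 = (-361/45)**2 = 130321/2025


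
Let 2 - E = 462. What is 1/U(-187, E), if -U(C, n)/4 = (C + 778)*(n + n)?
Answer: 1/2174880 ≈ 4.5980e-7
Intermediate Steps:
E = -460 (E = 2 - 1*462 = 2 - 462 = -460)
U(C, n) = -8*n*(778 + C) (U(C, n) = -4*(C + 778)*(n + n) = -4*(778 + C)*2*n = -8*n*(778 + C))
1/U(-187, E) = 1/(-8*(-460)*(778 - 187)) = 1/(-8*(-460)*591) = 1/2174880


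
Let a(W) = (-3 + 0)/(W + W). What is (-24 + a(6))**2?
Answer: 9409/16 ≈ 588.06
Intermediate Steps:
a(W) = -3/(2*W) (a(W) = -3*1/(2*W) = -3/(2*W))
(-24 + a(6))**2 = (-24 - 3/2/6)**2 = (-24 - 3/2*1/6)**2 = (-24 - 1/4)**2 = (-97/4)**2 = 9409/16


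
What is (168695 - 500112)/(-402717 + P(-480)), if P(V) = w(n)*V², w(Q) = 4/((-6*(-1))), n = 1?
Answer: 331417/249117 ≈ 1.3304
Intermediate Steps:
w(Q) = ⅔ (w(Q) = 4/6 = 4*(⅙) = ⅔)
P(V) = 2*V²/3
(168695 - 500112)/(-402717 + P(-480)) = (168695 - 500112)/(-402717 + (⅔)*(-480)²) = -331417/(-402717 + (⅔)*230400) = -331417/(-402717 + 153600) = -331417/(-249117) = -331417*(-1/249117) = 331417/249117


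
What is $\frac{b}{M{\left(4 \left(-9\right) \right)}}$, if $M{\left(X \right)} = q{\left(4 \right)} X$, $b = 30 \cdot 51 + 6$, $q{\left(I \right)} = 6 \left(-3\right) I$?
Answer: $\frac{16}{27} \approx 0.59259$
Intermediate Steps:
$q{\left(I \right)} = - 18 I$
$b = 1536$ ($b = 1530 + 6 = 1536$)
$M{\left(X \right)} = - 72 X$ ($M{\left(X \right)} = \left(-18\right) 4 X = - 72 X$)
$\frac{b}{M{\left(4 \left(-9\right) \right)}} = \frac{1536}{\left(-72\right) 4 \left(-9\right)} = \frac{1536}{\left(-72\right) \left(-36\right)} = \frac{1536}{2592} = 1536 \cdot \frac{1}{2592} = \frac{16}{27}$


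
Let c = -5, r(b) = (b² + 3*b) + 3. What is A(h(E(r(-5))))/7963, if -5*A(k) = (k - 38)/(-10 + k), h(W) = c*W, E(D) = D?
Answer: -103/2986125 ≈ -3.4493e-5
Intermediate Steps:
r(b) = 3 + b² + 3*b
h(W) = -5*W
A(k) = -(-38 + k)/(5*(-10 + k)) (A(k) = -(k - 38)/(5*(-10 + k)) = -(-38 + k)/(5*(-10 + k)))
A(h(E(r(-5))))/7963 = ((38 - (-5)*(3 + (-5)² + 3*(-5)))/(5*(-10 - 5*(3 + (-5)² + 3*(-5)))))/7963 = ((38 - (-5)*(3 + 25 - 15))/(5*(-10 - 5*(3 + 25 - 15))))*(1/7963) = ((38 - (-5)*13)/(5*(-10 - 5*13)))*(1/7963) = ((38 - 1*(-65))/(5*(-10 - 65)))*(1/7963) = ((⅕)*(38 + 65)/(-75))*(1/7963) = ((⅕)*(-1/75)*103)*(1/7963) = -103/375*1/7963 = -103/2986125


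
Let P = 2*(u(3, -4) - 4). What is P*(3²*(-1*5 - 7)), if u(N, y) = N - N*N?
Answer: 2160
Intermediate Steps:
u(N, y) = N - N²
P = -20 (P = 2*(3*(1 - 1*3) - 4) = 2*(3*(1 - 3) - 4) = 2*(3*(-2) - 4) = 2*(-6 - 4) = 2*(-10) = -20)
P*(3²*(-1*5 - 7)) = -20*3²*(-1*5 - 7) = -180*(-5 - 7) = -180*(-12) = -20*(-108) = 2160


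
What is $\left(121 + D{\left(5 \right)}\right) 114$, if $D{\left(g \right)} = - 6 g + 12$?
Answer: $11742$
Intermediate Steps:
$D{\left(g \right)} = 12 - 6 g$
$\left(121 + D{\left(5 \right)}\right) 114 = \left(121 + \left(12 - 30\right)\right) 114 = \left(121 - 18\right) 114 = 103 \cdot 114 = 11742$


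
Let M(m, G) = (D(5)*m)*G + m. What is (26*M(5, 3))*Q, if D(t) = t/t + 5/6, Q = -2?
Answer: -1690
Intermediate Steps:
D(t) = 11/6 (D(t) = 1 + 5*(1/6) = 1 + 5/6 = 11/6)
M(m, G) = m + 11*G*m/6 (M(m, G) = (11*m/6)*G + m = 11*G*m/6 + m = m + 11*G*m/6)
(26*M(5, 3))*Q = (26*((1/6)*5*(6 + 11*3)))*(-2) = (26*((1/6)*5*(6 + 33)))*(-2) = (26*((1/6)*5*39))*(-2) = (26*(65/2))*(-2) = 845*(-2) = -1690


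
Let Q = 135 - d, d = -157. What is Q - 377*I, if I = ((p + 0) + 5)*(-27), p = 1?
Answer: 61366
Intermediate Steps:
Q = 292 (Q = 135 - 1*(-157) = 135 + 157 = 292)
I = -162 (I = ((1 + 0) + 5)*(-27) = (1 + 5)*(-27) = 6*(-27) = -162)
Q - 377*I = 292 - 377*(-162) = 292 + 61074 = 61366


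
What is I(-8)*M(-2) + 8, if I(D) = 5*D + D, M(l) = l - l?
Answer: 8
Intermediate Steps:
M(l) = 0
I(D) = 6*D
I(-8)*M(-2) + 8 = (6*(-8))*0 + 8 = -48*0 + 8 = 0 + 8 = 8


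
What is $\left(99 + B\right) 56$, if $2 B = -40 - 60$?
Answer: $2744$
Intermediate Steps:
$B = -50$ ($B = \frac{-40 - 60}{2} = \frac{1}{2} \left(-100\right) = -50$)
$\left(99 + B\right) 56 = \left(99 - 50\right) 56 = 49 \cdot 56 = 2744$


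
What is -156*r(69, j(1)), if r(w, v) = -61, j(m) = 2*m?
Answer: 9516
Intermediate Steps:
-156*r(69, j(1)) = -156*(-61) = 9516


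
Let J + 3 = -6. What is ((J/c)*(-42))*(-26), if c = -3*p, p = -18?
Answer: -182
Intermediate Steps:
J = -9 (J = -3 - 6 = -9)
c = 54 (c = -3*(-18) = 54)
((J/c)*(-42))*(-26) = (-9/54*(-42))*(-26) = (-9*1/54*(-42))*(-26) = -⅙*(-42)*(-26) = 7*(-26) = -182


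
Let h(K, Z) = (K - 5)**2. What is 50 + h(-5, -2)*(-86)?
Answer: -8550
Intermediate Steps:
h(K, Z) = (-5 + K)**2
50 + h(-5, -2)*(-86) = 50 + (-5 - 5)**2*(-86) = 50 + (-10)**2*(-86) = 50 + 100*(-86) = 50 - 8600 = -8550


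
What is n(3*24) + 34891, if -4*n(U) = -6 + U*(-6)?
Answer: 70001/2 ≈ 35001.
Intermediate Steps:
n(U) = 3/2 + 3*U/2 (n(U) = -(-6 + U*(-6))/4 = -(-6 - 6*U)/4 = 3/2 + 3*U/2)
n(3*24) + 34891 = (3/2 + 3*(3*24)/2) + 34891 = (3/2 + (3/2)*72) + 34891 = (3/2 + 108) + 34891 = 219/2 + 34891 = 70001/2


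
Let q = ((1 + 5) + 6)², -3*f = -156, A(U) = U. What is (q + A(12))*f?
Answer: 8112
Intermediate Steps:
f = 52 (f = -⅓*(-156) = 52)
q = 144 (q = (6 + 6)² = 12² = 144)
(q + A(12))*f = (144 + 12)*52 = 156*52 = 8112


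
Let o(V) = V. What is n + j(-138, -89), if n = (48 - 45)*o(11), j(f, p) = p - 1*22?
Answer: -78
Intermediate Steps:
j(f, p) = -22 + p (j(f, p) = p - 22 = -22 + p)
n = 33 (n = (48 - 45)*11 = 3*11 = 33)
n + j(-138, -89) = 33 + (-22 - 89) = 33 - 111 = -78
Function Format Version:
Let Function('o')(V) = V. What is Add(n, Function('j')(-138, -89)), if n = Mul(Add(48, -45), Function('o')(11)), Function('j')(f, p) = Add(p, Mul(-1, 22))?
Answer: -78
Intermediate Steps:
Function('j')(f, p) = Add(-22, p) (Function('j')(f, p) = Add(p, -22) = Add(-22, p))
n = 33 (n = Mul(Add(48, -45), 11) = Mul(3, 11) = 33)
Add(n, Function('j')(-138, -89)) = Add(33, Add(-22, -89)) = Add(33, -111) = -78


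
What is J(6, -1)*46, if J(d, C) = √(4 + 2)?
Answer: 46*√6 ≈ 112.68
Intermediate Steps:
J(d, C) = √6
J(6, -1)*46 = √6*46 = 46*√6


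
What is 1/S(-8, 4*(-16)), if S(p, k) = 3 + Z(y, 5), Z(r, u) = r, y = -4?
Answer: -1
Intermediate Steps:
S(p, k) = -1 (S(p, k) = 3 - 4 = -1)
1/S(-8, 4*(-16)) = 1/(-1) = -1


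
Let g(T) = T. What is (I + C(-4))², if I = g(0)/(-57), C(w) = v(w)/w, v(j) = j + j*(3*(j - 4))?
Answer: 529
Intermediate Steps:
v(j) = j + j*(-12 + 3*j) (v(j) = j + j*(3*(-4 + j)) = j + j*(-12 + 3*j))
C(w) = -11 + 3*w (C(w) = (w*(-11 + 3*w))/w = -11 + 3*w)
I = 0 (I = 0/(-57) = 0*(-1/57) = 0)
(I + C(-4))² = (0 + (-11 + 3*(-4)))² = (0 + (-11 - 12))² = (0 - 23)² = (-23)² = 529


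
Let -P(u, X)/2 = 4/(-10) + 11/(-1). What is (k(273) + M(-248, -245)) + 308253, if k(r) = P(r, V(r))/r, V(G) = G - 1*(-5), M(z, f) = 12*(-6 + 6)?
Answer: 140255153/455 ≈ 3.0825e+5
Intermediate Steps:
M(z, f) = 0 (M(z, f) = 12*0 = 0)
V(G) = 5 + G (V(G) = G + 5 = 5 + G)
P(u, X) = 114/5 (P(u, X) = -2*(4/(-10) + 11/(-1)) = -2*(4*(-⅒) + 11*(-1)) = -2*(-⅖ - 11) = -2*(-57/5) = 114/5)
k(r) = 114/(5*r)
(k(273) + M(-248, -245)) + 308253 = ((114/5)/273 + 0) + 308253 = ((114/5)*(1/273) + 0) + 308253 = (38/455 + 0) + 308253 = 38/455 + 308253 = 140255153/455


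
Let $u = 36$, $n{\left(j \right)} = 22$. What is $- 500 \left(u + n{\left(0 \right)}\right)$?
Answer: $-29000$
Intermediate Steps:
$- 500 \left(u + n{\left(0 \right)}\right) = - 500 \left(36 + 22\right) = \left(-500\right) 58 = -29000$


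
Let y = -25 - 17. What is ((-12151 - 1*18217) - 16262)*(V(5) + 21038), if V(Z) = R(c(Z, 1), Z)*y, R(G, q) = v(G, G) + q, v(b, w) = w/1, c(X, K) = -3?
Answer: -977085020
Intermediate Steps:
y = -42
v(b, w) = w (v(b, w) = w*1 = w)
R(G, q) = G + q
V(Z) = 126 - 42*Z (V(Z) = (-3 + Z)*(-42) = 126 - 42*Z)
((-12151 - 1*18217) - 16262)*(V(5) + 21038) = ((-12151 - 1*18217) - 16262)*((126 - 42*5) + 21038) = ((-12151 - 18217) - 16262)*((126 - 210) + 21038) = (-30368 - 16262)*(-84 + 21038) = -46630*20954 = -977085020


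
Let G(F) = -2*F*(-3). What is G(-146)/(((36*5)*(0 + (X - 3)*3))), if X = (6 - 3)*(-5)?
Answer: 73/810 ≈ 0.090123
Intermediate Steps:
X = -15 (X = 3*(-5) = -15)
G(F) = 6*F
G(-146)/(((36*5)*(0 + (X - 3)*3))) = (6*(-146))/(((36*5)*(0 + (-15 - 3)*3))) = -876*1/(180*(0 - 18*3)) = -876*1/(180*(0 - 54)) = -876/(180*(-54)) = -876/(-9720) = -876*(-1/9720) = 73/810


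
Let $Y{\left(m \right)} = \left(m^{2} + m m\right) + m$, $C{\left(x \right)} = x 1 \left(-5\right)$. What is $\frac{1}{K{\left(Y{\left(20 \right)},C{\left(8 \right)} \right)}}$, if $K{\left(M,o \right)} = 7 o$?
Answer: $- \frac{1}{280} \approx -0.0035714$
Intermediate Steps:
$C{\left(x \right)} = - 5 x$ ($C{\left(x \right)} = x \left(-5\right) = - 5 x$)
$Y{\left(m \right)} = m + 2 m^{2}$ ($Y{\left(m \right)} = \left(m^{2} + m^{2}\right) + m = 2 m^{2} + m = m + 2 m^{2}$)
$\frac{1}{K{\left(Y{\left(20 \right)},C{\left(8 \right)} \right)}} = \frac{1}{7 \left(\left(-5\right) 8\right)} = \frac{1}{7 \left(-40\right)} = \frac{1}{-280} = - \frac{1}{280}$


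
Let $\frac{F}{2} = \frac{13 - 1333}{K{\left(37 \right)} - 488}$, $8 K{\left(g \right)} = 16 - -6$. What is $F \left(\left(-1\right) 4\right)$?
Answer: $- \frac{14080}{647} \approx -21.762$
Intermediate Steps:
$K{\left(g \right)} = \frac{11}{4}$ ($K{\left(g \right)} = \frac{16 - -6}{8} = \frac{16 + 6}{8} = \frac{1}{8} \cdot 22 = \frac{11}{4}$)
$F = \frac{3520}{647}$ ($F = 2 \frac{13 - 1333}{\frac{11}{4} - 488} = 2 \left(- \frac{1320}{- \frac{1941}{4}}\right) = 2 \left(\left(-1320\right) \left(- \frac{4}{1941}\right)\right) = 2 \cdot \frac{1760}{647} = \frac{3520}{647} \approx 5.4405$)
$F \left(\left(-1\right) 4\right) = \frac{3520 \left(\left(-1\right) 4\right)}{647} = \frac{3520}{647} \left(-4\right) = - \frac{14080}{647}$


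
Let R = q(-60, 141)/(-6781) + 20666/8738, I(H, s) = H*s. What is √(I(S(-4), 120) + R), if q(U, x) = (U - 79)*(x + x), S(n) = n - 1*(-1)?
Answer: I*√308826472445168045/29626189 ≈ 18.758*I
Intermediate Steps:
S(n) = 1 + n (S(n) = n + 1 = 1 + n)
q(U, x) = 2*x*(-79 + U) (q(U, x) = (-79 + U)*(2*x) = 2*x*(-79 + U))
R = 241324135/29626189 (R = (2*141*(-79 - 60))/(-6781) + 20666/8738 = (2*141*(-139))*(-1/6781) + 20666*(1/8738) = -39198*(-1/6781) + 10333/4369 = 39198/6781 + 10333/4369 = 241324135/29626189 ≈ 8.1456)
√(I(S(-4), 120) + R) = √((1 - 4)*120 + 241324135/29626189) = √(-3*120 + 241324135/29626189) = √(-360 + 241324135/29626189) = √(-10424103905/29626189) = I*√308826472445168045/29626189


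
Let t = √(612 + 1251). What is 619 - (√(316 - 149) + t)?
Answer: 619 - √167 - 9*√23 ≈ 562.92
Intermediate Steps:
t = 9*√23 (t = √1863 = 9*√23 ≈ 43.162)
619 - (√(316 - 149) + t) = 619 - (√(316 - 149) + 9*√23) = 619 - (√167 + 9*√23) = 619 + (-√167 - 9*√23) = 619 - √167 - 9*√23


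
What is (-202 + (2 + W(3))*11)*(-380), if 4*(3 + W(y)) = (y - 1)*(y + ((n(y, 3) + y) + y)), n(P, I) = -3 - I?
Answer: 74670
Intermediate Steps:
W(y) = -3 + (-1 + y)*(-6 + 3*y)/4 (W(y) = -3 + ((y - 1)*(y + (((-3 - 1*3) + y) + y)))/4 = -3 + ((-1 + y)*(y + (((-3 - 3) + y) + y)))/4 = -3 + ((-1 + y)*(y + ((-6 + y) + y)))/4 = -3 + ((-1 + y)*(y + (-6 + 2*y)))/4 = -3 + ((-1 + y)*(-6 + 3*y))/4 = -3 + (-1 + y)*(-6 + 3*y)/4)
(-202 + (2 + W(3))*11)*(-380) = (-202 + (2 + (-3/2 - 9/4*3 + (3/4)*3**2))*11)*(-380) = (-202 + (2 + (-3/2 - 27/4 + (3/4)*9))*11)*(-380) = (-202 + (2 + (-3/2 - 27/4 + 27/4))*11)*(-380) = (-202 + (2 - 3/2)*11)*(-380) = (-202 + (1/2)*11)*(-380) = (-202 + 11/2)*(-380) = -393/2*(-380) = 74670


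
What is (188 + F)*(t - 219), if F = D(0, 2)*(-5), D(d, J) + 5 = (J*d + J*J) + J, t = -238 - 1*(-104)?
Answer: -64599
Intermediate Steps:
t = -134 (t = -238 + 104 = -134)
D(d, J) = -5 + J + J**2 + J*d (D(d, J) = -5 + ((J*d + J*J) + J) = -5 + ((J*d + J**2) + J) = -5 + ((J**2 + J*d) + J) = -5 + (J + J**2 + J*d) = -5 + J + J**2 + J*d)
F = -5 (F = (-5 + 2 + 2**2 + 2*0)*(-5) = (-5 + 2 + 4 + 0)*(-5) = 1*(-5) = -5)
(188 + F)*(t - 219) = (188 - 5)*(-134 - 219) = 183*(-353) = -64599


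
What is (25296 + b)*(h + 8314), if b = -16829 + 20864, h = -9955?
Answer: -48132171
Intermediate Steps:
b = 4035
(25296 + b)*(h + 8314) = (25296 + 4035)*(-9955 + 8314) = 29331*(-1641) = -48132171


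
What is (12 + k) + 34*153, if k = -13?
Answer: 5201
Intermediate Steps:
(12 + k) + 34*153 = (12 - 13) + 34*153 = -1 + 5202 = 5201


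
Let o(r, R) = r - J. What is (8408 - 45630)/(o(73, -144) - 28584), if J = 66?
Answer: 37222/28577 ≈ 1.3025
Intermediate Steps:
o(r, R) = -66 + r (o(r, R) = r - 1*66 = r - 66 = -66 + r)
(8408 - 45630)/(o(73, -144) - 28584) = (8408 - 45630)/((-66 + 73) - 28584) = -37222/(7 - 28584) = -37222/(-28577) = -37222*(-1/28577) = 37222/28577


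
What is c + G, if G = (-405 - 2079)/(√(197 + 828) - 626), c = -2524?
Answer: -984952940/390851 + 12420*√41/390851 ≈ -2519.8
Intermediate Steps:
G = -2484/(-626 + 5*√41) (G = -2484/(√1025 - 626) = -2484/(5*√41 - 626) = -2484/(-626 + 5*√41) ≈ 4.1819)
c + G = -2524 + (1554984/390851 + 12420*√41/390851) = -984952940/390851 + 12420*√41/390851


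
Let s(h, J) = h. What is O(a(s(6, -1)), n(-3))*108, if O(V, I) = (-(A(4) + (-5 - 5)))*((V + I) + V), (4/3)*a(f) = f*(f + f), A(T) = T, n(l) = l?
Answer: 68040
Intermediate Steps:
a(f) = 3*f²/2 (a(f) = 3*(f*(f + f))/4 = 3*(f*(2*f))/4 = 3*(2*f²)/4 = 3*f²/2)
O(V, I) = 6*I + 12*V (O(V, I) = (-(4 + (-5 - 5)))*((V + I) + V) = (-(4 - 10))*((I + V) + V) = (-1*(-6))*(I + 2*V) = 6*(I + 2*V) = 6*I + 12*V)
O(a(s(6, -1)), n(-3))*108 = (6*(-3) + 12*((3/2)*6²))*108 = (-18 + 12*((3/2)*36))*108 = (-18 + 12*54)*108 = (-18 + 648)*108 = 630*108 = 68040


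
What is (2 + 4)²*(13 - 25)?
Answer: -432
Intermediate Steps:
(2 + 4)²*(13 - 25) = 6²*(-12) = 36*(-12) = -432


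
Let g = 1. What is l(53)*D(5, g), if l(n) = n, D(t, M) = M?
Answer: 53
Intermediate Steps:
l(53)*D(5, g) = 53*1 = 53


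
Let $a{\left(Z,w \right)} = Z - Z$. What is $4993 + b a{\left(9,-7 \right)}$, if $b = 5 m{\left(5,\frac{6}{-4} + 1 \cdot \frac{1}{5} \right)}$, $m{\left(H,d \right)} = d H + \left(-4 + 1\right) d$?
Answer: $4993$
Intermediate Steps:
$a{\left(Z,w \right)} = 0$
$m{\left(H,d \right)} = - 3 d + H d$ ($m{\left(H,d \right)} = H d - 3 d = - 3 d + H d$)
$b = -13$ ($b = 5 \left(\frac{6}{-4} + 1 \cdot \frac{1}{5}\right) \left(-3 + 5\right) = 5 \left(6 \left(- \frac{1}{4}\right) + 1 \cdot \frac{1}{5}\right) 2 = 5 \left(- \frac{3}{2} + \frac{1}{5}\right) 2 = 5 \left(\left(- \frac{13}{10}\right) 2\right) = 5 \left(- \frac{13}{5}\right) = -13$)
$4993 + b a{\left(9,-7 \right)} = 4993 - 0 = 4993 + 0 = 4993$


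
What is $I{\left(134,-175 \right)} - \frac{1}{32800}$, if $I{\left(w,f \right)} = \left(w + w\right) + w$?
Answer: $\frac{13185599}{32800} \approx 402.0$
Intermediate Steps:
$I{\left(w,f \right)} = 3 w$ ($I{\left(w,f \right)} = 2 w + w = 3 w$)
$I{\left(134,-175 \right)} - \frac{1}{32800} = 3 \cdot 134 - \frac{1}{32800} = 402 - \frac{1}{32800} = \frac{13185599}{32800}$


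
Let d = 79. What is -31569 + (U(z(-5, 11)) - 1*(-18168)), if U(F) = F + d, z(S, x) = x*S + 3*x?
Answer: -13344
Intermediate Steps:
z(S, x) = 3*x + S*x (z(S, x) = S*x + 3*x = 3*x + S*x)
U(F) = 79 + F (U(F) = F + 79 = 79 + F)
-31569 + (U(z(-5, 11)) - 1*(-18168)) = -31569 + ((79 + 11*(3 - 5)) - 1*(-18168)) = -31569 + ((79 + 11*(-2)) + 18168) = -31569 + ((79 - 22) + 18168) = -31569 + (57 + 18168) = -31569 + 18225 = -13344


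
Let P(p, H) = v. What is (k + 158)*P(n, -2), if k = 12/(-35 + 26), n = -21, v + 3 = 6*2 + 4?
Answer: 6110/3 ≈ 2036.7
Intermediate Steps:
v = 13 (v = -3 + (6*2 + 4) = -3 + (12 + 4) = -3 + 16 = 13)
P(p, H) = 13
k = -4/3 (k = 12/(-9) = -1/9*12 = -4/3 ≈ -1.3333)
(k + 158)*P(n, -2) = (-4/3 + 158)*13 = (470/3)*13 = 6110/3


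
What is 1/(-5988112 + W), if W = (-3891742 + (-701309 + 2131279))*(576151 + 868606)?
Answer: -1/3556668317516 ≈ -2.8116e-13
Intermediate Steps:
W = -3556662329404 (W = (-3891742 + 1429970)*1444757 = -2461772*1444757 = -3556662329404)
1/(-5988112 + W) = 1/(-5988112 - 3556662329404) = 1/(-3556668317516) = -1/3556668317516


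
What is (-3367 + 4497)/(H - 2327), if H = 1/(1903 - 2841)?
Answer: -1059940/2182727 ≈ -0.48560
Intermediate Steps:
H = -1/938 (H = 1/(-938) = -1/938 ≈ -0.0010661)
(-3367 + 4497)/(H - 2327) = (-3367 + 4497)/(-1/938 - 2327) = 1130/(-2182727/938) = 1130*(-938/2182727) = -1059940/2182727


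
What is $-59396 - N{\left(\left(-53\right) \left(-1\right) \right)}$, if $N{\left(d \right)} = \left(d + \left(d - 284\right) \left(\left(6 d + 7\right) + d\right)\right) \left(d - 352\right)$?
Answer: $-26151631$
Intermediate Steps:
$N{\left(d \right)} = \left(-352 + d\right) \left(d + \left(-284 + d\right) \left(7 + 7 d\right)\right)$ ($N{\left(d \right)} = \left(d + \left(-284 + d\right) \left(\left(7 + 6 d\right) + d\right)\right) \left(-352 + d\right) = \left(d + \left(-284 + d\right) \left(7 + 7 d\right)\right) \left(-352 + d\right) = \left(-352 + d\right) \left(d + \left(-284 + d\right) \left(7 + 7 d\right)\right)$)
$-59396 - N{\left(\left(-53\right) \left(-1\right) \right)} = -59396 - \left(699776 - 4444 \left(\left(-53\right) \left(-1\right)\right)^{2} + 7 \left(\left(-53\right) \left(-1\right)\right)^{3} + 694972 \left(\left(-53\right) \left(-1\right)\right)\right) = -59396 - \left(699776 - 4444 \cdot 53^{2} + 7 \cdot 53^{3} + 694972 \cdot 53\right) = -59396 - \left(699776 - 12483196 + 7 \cdot 148877 + 36833516\right) = -59396 - \left(699776 - 12483196 + 1042139 + 36833516\right) = -59396 - 26092235 = -26151631$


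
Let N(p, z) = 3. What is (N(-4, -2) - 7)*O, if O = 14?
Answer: -56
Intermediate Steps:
(N(-4, -2) - 7)*O = (3 - 7)*14 = -4*14 = -56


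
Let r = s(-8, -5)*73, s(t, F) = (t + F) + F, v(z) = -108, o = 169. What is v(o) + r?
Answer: -1422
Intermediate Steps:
s(t, F) = t + 2*F (s(t, F) = (F + t) + F = t + 2*F)
r = -1314 (r = (-8 + 2*(-5))*73 = (-8 - 10)*73 = -18*73 = -1314)
v(o) + r = -108 - 1314 = -1422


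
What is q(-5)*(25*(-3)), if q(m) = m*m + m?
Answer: -1500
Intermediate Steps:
q(m) = m + m² (q(m) = m² + m = m + m²)
q(-5)*(25*(-3)) = (-5*(1 - 5))*(25*(-3)) = -5*(-4)*(-75) = 20*(-75) = -1500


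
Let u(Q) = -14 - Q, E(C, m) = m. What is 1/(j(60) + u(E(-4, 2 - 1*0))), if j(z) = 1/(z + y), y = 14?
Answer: -74/1183 ≈ -0.062553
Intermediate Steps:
j(z) = 1/(14 + z) (j(z) = 1/(z + 14) = 1/(14 + z))
1/(j(60) + u(E(-4, 2 - 1*0))) = 1/(1/(14 + 60) + (-14 - (2 - 1*0))) = 1/(1/74 + (-14 - (2 + 0))) = 1/(1/74 + (-14 - 1*2)) = 1/(1/74 + (-14 - 2)) = 1/(1/74 - 16) = 1/(-1183/74) = -74/1183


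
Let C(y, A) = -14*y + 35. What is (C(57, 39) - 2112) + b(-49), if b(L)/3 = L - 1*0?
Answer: -3022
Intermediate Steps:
C(y, A) = 35 - 14*y
b(L) = 3*L (b(L) = 3*(L - 1*0) = 3*(L + 0) = 3*L)
(C(57, 39) - 2112) + b(-49) = ((35 - 14*57) - 2112) + 3*(-49) = ((35 - 798) - 2112) - 147 = (-763 - 2112) - 147 = -2875 - 147 = -3022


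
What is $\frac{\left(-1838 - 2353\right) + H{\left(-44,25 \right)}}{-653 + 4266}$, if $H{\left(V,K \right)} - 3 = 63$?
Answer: $- \frac{4125}{3613} \approx -1.1417$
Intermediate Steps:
$H{\left(V,K \right)} = 66$ ($H{\left(V,K \right)} = 3 + 63 = 66$)
$\frac{\left(-1838 - 2353\right) + H{\left(-44,25 \right)}}{-653 + 4266} = \frac{\left(-1838 - 2353\right) + 66}{-653 + 4266} = \frac{\left(-1838 - 2353\right) + 66}{3613} = \left(-4191 + 66\right) \frac{1}{3613} = \left(-4125\right) \frac{1}{3613} = - \frac{4125}{3613}$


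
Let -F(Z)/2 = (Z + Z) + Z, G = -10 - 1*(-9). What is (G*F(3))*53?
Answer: 954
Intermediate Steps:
G = -1 (G = -10 + 9 = -1)
F(Z) = -6*Z (F(Z) = -2*((Z + Z) + Z) = -2*(2*Z + Z) = -6*Z)
(G*F(3))*53 = -(-6)*3*53 = -1*(-18)*53 = 18*53 = 954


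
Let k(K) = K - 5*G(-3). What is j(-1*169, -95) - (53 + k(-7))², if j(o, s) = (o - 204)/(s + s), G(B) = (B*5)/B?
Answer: -83417/190 ≈ -439.04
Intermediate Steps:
G(B) = 5 (G(B) = (5*B)/B = 5)
k(K) = -25 + K (k(K) = K - 5*5 = K - 25 = -25 + K)
j(o, s) = (-204 + o)/(2*s) (j(o, s) = (-204 + o)/((2*s)) = (-204 + o)*(1/(2*s)) = (-204 + o)/(2*s))
j(-1*169, -95) - (53 + k(-7))² = (½)*(-204 - 1*169)/(-95) - (53 + (-25 - 7))² = (½)*(-1/95)*(-204 - 169) - (53 - 32)² = (½)*(-1/95)*(-373) - 1*21² = 373/190 - 1*441 = 373/190 - 441 = -83417/190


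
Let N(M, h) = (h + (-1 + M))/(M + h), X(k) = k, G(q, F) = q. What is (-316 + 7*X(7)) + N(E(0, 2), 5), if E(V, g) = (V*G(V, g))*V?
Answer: -1331/5 ≈ -266.20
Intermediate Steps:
E(V, g) = V³ (E(V, g) = (V*V)*V = V²*V = V³)
N(M, h) = (-1 + M + h)/(M + h)
(-316 + 7*X(7)) + N(E(0, 2), 5) = (-316 + 7*7) + (-1 + 0³ + 5)/(0³ + 5) = (-316 + 49) + (-1 + 0 + 5)/(0 + 5) = -267 + 4/5 = -267 + (⅕)*4 = -267 + ⅘ = -1331/5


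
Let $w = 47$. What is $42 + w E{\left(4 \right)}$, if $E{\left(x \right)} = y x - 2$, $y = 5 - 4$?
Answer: $136$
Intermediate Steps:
$y = 1$
$E{\left(x \right)} = -2 + x$ ($E{\left(x \right)} = 1 x - 2 = x - 2 = -2 + x$)
$42 + w E{\left(4 \right)} = 42 + 47 \left(-2 + 4\right) = 42 + 47 \cdot 2 = 42 + 94 = 136$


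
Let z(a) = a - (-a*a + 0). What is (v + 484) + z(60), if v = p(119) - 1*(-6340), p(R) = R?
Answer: 10603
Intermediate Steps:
v = 6459 (v = 119 - 1*(-6340) = 119 + 6340 = 6459)
z(a) = a + a² (z(a) = a - (-a² + 0) = a - (-1)*a² = a + a²)
(v + 484) + z(60) = (6459 + 484) + 60*(1 + 60) = 6943 + 60*61 = 6943 + 3660 = 10603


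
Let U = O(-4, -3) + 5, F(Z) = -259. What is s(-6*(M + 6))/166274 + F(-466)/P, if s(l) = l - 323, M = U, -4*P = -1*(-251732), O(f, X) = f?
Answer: 20094421/10464121642 ≈ 0.0019203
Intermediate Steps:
P = -62933 (P = -(-1)*(-251732)/4 = -¼*251732 = -62933)
U = 1 (U = -4 + 5 = 1)
M = 1
s(l) = -323 + l
s(-6*(M + 6))/166274 + F(-466)/P = (-323 - 6*(1 + 6))/166274 - 259/(-62933) = (-323 - 6*7)*(1/166274) - 259*(-1/62933) = (-323 - 42)*(1/166274) + 259/62933 = -365*1/166274 + 259/62933 = -365/166274 + 259/62933 = 20094421/10464121642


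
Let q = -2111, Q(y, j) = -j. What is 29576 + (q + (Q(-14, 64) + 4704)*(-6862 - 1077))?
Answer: -36809495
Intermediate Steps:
29576 + (q + (Q(-14, 64) + 4704)*(-6862 - 1077)) = 29576 + (-2111 + (-1*64 + 4704)*(-6862 - 1077)) = 29576 + (-2111 + (-64 + 4704)*(-7939)) = 29576 + (-2111 + 4640*(-7939)) = 29576 + (-2111 - 36836960) = 29576 - 36839071 = -36809495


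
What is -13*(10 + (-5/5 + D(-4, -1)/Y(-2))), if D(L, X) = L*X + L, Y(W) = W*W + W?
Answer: -117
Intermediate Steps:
Y(W) = W + W² (Y(W) = W² + W = W + W²)
D(L, X) = L + L*X
-13*(10 + (-5/5 + D(-4, -1)/Y(-2))) = -13*(10 + (-5/5 + (-4*(1 - 1))/((-2*(1 - 2))))) = -13*(10 + (-5*⅕ + (-4*0)/((-2*(-1))))) = -13*(10 + (-1 + 0/2)) = -13*(10 + (-1 + 0*(½))) = -13*(10 + (-1 + 0)) = -13*(10 - 1) = -13*9 = -117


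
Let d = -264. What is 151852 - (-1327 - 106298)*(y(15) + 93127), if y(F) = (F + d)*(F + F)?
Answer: 9218986477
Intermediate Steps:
y(F) = 2*F*(-264 + F) (y(F) = (F - 264)*(F + F) = (-264 + F)*(2*F) = 2*F*(-264 + F))
151852 - (-1327 - 106298)*(y(15) + 93127) = 151852 - (-1327 - 106298)*(2*15*(-264 + 15) + 93127) = 151852 - (-107625)*(2*15*(-249) + 93127) = 151852 - (-107625)*(-7470 + 93127) = 151852 - (-107625)*85657 = 151852 - 1*(-9218834625) = 151852 + 9218834625 = 9218986477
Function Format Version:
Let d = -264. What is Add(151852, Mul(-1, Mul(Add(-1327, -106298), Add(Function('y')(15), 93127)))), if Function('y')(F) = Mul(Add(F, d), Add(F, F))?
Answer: 9218986477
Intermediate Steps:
Function('y')(F) = Mul(2, F, Add(-264, F)) (Function('y')(F) = Mul(Add(F, -264), Add(F, F)) = Mul(Add(-264, F), Mul(2, F)) = Mul(2, F, Add(-264, F)))
Add(151852, Mul(-1, Mul(Add(-1327, -106298), Add(Function('y')(15), 93127)))) = Add(151852, Mul(-1, Mul(Add(-1327, -106298), Add(Mul(2, 15, Add(-264, 15)), 93127)))) = Add(151852, Mul(-1, Mul(-107625, Add(Mul(2, 15, -249), 93127)))) = Add(151852, Mul(-1, Mul(-107625, Add(-7470, 93127)))) = Add(151852, Mul(-1, Mul(-107625, 85657))) = Add(151852, Mul(-1, -9218834625)) = Add(151852, 9218834625) = 9218986477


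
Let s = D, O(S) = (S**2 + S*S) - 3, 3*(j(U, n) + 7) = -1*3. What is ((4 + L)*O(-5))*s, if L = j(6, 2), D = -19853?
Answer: 3732364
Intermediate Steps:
j(U, n) = -8 (j(U, n) = -7 + (-1*3)/3 = -7 + (1/3)*(-3) = -7 - 1 = -8)
O(S) = -3 + 2*S**2 (O(S) = (S**2 + S**2) - 3 = 2*S**2 - 3 = -3 + 2*S**2)
L = -8
s = -19853
((4 + L)*O(-5))*s = ((4 - 8)*(-3 + 2*(-5)**2))*(-19853) = -4*(-3 + 2*25)*(-19853) = -4*(-3 + 50)*(-19853) = -4*47*(-19853) = -188*(-19853) = 3732364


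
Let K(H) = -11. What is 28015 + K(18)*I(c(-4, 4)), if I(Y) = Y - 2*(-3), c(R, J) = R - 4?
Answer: 28037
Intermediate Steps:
c(R, J) = -4 + R
I(Y) = 6 + Y (I(Y) = Y + 6 = 6 + Y)
28015 + K(18)*I(c(-4, 4)) = 28015 - 11*(6 + (-4 - 4)) = 28015 - 11*(6 - 8) = 28015 - 11*(-2) = 28015 + 22 = 28037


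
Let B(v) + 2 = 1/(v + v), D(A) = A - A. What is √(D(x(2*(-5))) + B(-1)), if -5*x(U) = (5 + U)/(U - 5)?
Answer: I*√10/2 ≈ 1.5811*I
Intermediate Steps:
x(U) = -(5 + U)/(5*(-5 + U)) (x(U) = -(5 + U)/(5*(U - 5)) = -(5 + U)/(5*(-5 + U)))
D(A) = 0
B(v) = -2 + 1/(2*v) (B(v) = -2 + 1/(v + v) = -2 + 1/(2*v))
√(D(x(2*(-5))) + B(-1)) = √(0 + (-2 + (½)/(-1))) = √(0 + (-2 + (½)*(-1))) = √(0 + (-2 - ½)) = √(0 - 5/2) = √(-5/2) = I*√10/2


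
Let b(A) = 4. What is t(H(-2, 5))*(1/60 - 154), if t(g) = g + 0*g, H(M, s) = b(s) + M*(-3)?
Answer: -9239/6 ≈ -1539.8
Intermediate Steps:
H(M, s) = 4 - 3*M (H(M, s) = 4 + M*(-3) = 4 - 3*M)
t(g) = g (t(g) = g + 0 = g)
t(H(-2, 5))*(1/60 - 154) = (4 - 3*(-2))*(1/60 - 154) = (4 + 6)*(1/60 - 154) = 10*(-9239/60) = -9239/6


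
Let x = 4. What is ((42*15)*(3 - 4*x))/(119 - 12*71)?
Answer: 8190/733 ≈ 11.173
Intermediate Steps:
((42*15)*(3 - 4*x))/(119 - 12*71) = ((42*15)*(3 - 4*4))/(119 - 12*71) = (630*(3 - 16))/(119 - 852) = (630*(-13))/(-733) = -8190*(-1/733) = 8190/733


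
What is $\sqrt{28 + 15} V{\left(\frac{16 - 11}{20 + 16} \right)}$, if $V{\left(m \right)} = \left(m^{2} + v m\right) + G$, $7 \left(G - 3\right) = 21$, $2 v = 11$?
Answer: $\frac{8791 \sqrt{43}}{1296} \approx 44.48$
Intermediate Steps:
$v = \frac{11}{2}$ ($v = \frac{1}{2} \cdot 11 = \frac{11}{2} \approx 5.5$)
$G = 6$ ($G = 3 + \frac{1}{7} \cdot 21 = 3 + 3 = 6$)
$V{\left(m \right)} = 6 + m^{2} + \frac{11 m}{2}$ ($V{\left(m \right)} = \left(m^{2} + \frac{11 m}{2}\right) + 6 = 6 + m^{2} + \frac{11 m}{2}$)
$\sqrt{28 + 15} V{\left(\frac{16 - 11}{20 + 16} \right)} = \sqrt{28 + 15} \left(6 + \left(\frac{16 - 11}{20 + 16}\right)^{2} + \frac{11 \frac{16 - 11}{20 + 16}}{2}\right) = \sqrt{43} \left(6 + \left(\frac{5}{36}\right)^{2} + \frac{11 \cdot \frac{5}{36}}{2}\right) = \sqrt{43} \left(6 + \left(5 \cdot \frac{1}{36}\right)^{2} + \frac{11 \cdot 5 \cdot \frac{1}{36}}{2}\right) = \sqrt{43} \left(6 + \left(\frac{5}{36}\right)^{2} + \frac{11}{2} \cdot \frac{5}{36}\right) = \sqrt{43} \left(6 + \frac{25}{1296} + \frac{55}{72}\right) = \sqrt{43} \cdot \frac{8791}{1296} = \frac{8791 \sqrt{43}}{1296}$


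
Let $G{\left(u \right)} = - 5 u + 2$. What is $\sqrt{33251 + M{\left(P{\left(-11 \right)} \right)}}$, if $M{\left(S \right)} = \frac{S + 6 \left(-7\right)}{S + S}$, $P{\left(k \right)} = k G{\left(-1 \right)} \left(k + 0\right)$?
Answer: $\frac{\sqrt{16093714}}{22} \approx 182.35$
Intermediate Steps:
$G{\left(u \right)} = 2 - 5 u$
$P{\left(k \right)} = 7 k^{2}$ ($P{\left(k \right)} = k \left(2 - -5\right) \left(k + 0\right) = k \left(2 + 5\right) k = k 7 k = 7 k k = 7 k^{2}$)
$M{\left(S \right)} = \frac{-42 + S}{2 S}$ ($M{\left(S \right)} = \frac{S - 42}{2 S} = \left(-42 + S\right) \frac{1}{2 S} = \frac{-42 + S}{2 S}$)
$\sqrt{33251 + M{\left(P{\left(-11 \right)} \right)}} = \sqrt{33251 + \frac{-42 + 7 \left(-11\right)^{2}}{2 \cdot 7 \left(-11\right)^{2}}} = \sqrt{33251 + \frac{-42 + 7 \cdot 121}{2 \cdot 7 \cdot 121}} = \sqrt{33251 + \frac{-42 + 847}{2 \cdot 847}} = \sqrt{33251 + \frac{1}{2} \cdot \frac{1}{847} \cdot 805} = \sqrt{33251 + \frac{115}{242}} = \sqrt{\frac{8046857}{242}} = \frac{\sqrt{16093714}}{22}$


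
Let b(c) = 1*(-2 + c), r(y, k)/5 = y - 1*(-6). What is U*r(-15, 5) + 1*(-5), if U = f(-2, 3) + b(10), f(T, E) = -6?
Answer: -95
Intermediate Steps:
r(y, k) = 30 + 5*y (r(y, k) = 5*(y - 1*(-6)) = 5*(y + 6) = 5*(6 + y) = 30 + 5*y)
b(c) = -2 + c
U = 2 (U = -6 + (-2 + 10) = -6 + 8 = 2)
U*r(-15, 5) + 1*(-5) = 2*(30 + 5*(-15)) + 1*(-5) = 2*(30 - 75) - 5 = 2*(-45) - 5 = -90 - 5 = -95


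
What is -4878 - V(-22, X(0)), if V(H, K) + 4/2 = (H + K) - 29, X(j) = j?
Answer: -4825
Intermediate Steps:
V(H, K) = -31 + H + K (V(H, K) = -2 + ((H + K) - 29) = -2 + (-29 + H + K) = -31 + H + K)
-4878 - V(-22, X(0)) = -4878 - (-31 - 22 + 0) = -4878 - 1*(-53) = -4878 + 53 = -4825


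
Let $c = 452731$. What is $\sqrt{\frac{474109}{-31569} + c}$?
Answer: $\frac{\sqrt{451177544712270}}{31569} \approx 672.84$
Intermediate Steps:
$\sqrt{\frac{474109}{-31569} + c} = \sqrt{\frac{474109}{-31569} + 452731} = \sqrt{474109 \left(- \frac{1}{31569}\right) + 452731} = \sqrt{- \frac{474109}{31569} + 452731} = \sqrt{\frac{14291790830}{31569}} = \frac{\sqrt{451177544712270}}{31569}$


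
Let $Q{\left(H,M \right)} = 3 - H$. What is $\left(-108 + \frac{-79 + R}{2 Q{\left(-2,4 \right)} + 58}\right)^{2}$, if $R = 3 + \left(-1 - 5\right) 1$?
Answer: $\frac{13786369}{1156} \approx 11926.0$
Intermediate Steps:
$R = -3$ ($R = 3 + \left(-1 - 5\right) 1 = 3 - 6 = -3$)
$\left(-108 + \frac{-79 + R}{2 Q{\left(-2,4 \right)} + 58}\right)^{2} = \left(-108 + \frac{-79 - 3}{2 \left(3 - -2\right) + 58}\right)^{2} = \left(-108 - \frac{82}{2 \left(3 + 2\right) + 58}\right)^{2} = \left(-108 - \frac{82}{2 \cdot 5 + 58}\right)^{2} = \left(-108 - \frac{82}{10 + 58}\right)^{2} = \left(-108 - \frac{82}{68}\right)^{2} = \left(-108 - \frac{41}{34}\right)^{2} = \left(- \frac{3713}{34}\right)^{2} = \frac{13786369}{1156}$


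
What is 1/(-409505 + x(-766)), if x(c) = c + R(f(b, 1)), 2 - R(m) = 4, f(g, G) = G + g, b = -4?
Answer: -1/410273 ≈ -2.4374e-6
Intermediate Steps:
R(m) = -2 (R(m) = 2 - 1*4 = 2 - 4 = -2)
x(c) = -2 + c (x(c) = c - 2 = -2 + c)
1/(-409505 + x(-766)) = 1/(-409505 + (-2 - 766)) = 1/(-409505 - 768) = 1/(-410273) = -1/410273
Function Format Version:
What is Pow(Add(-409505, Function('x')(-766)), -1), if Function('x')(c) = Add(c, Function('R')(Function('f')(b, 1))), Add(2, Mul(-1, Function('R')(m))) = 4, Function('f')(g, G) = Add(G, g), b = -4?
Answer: Rational(-1, 410273) ≈ -2.4374e-6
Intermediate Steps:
Function('R')(m) = -2 (Function('R')(m) = Add(2, Mul(-1, 4)) = Add(2, -4) = -2)
Function('x')(c) = Add(-2, c) (Function('x')(c) = Add(c, -2) = Add(-2, c))
Pow(Add(-409505, Function('x')(-766)), -1) = Pow(Add(-409505, Add(-2, -766)), -1) = Pow(Add(-409505, -768), -1) = Pow(-410273, -1) = Rational(-1, 410273)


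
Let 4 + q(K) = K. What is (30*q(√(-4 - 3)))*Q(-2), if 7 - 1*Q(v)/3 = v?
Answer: -3240 + 810*I*√7 ≈ -3240.0 + 2143.1*I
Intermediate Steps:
q(K) = -4 + K
Q(v) = 21 - 3*v
(30*q(√(-4 - 3)))*Q(-2) = (30*(-4 + √(-4 - 3)))*(21 - 3*(-2)) = (30*(-4 + √(-7)))*(21 + 6) = (30*(-4 + I*√7))*27 = (-120 + 30*I*√7)*27 = -3240 + 810*I*√7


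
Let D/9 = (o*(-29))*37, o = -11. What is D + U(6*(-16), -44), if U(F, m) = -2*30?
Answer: 106167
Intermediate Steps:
U(F, m) = -60
D = 106227 (D = 9*(-11*(-29)*37) = 9*(319*37) = 9*11803 = 106227)
D + U(6*(-16), -44) = 106227 - 60 = 106167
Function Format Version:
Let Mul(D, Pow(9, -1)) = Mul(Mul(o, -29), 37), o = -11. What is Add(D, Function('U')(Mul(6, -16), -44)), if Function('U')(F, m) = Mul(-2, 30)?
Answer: 106167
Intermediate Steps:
Function('U')(F, m) = -60
D = 106227 (D = Mul(9, Mul(Mul(-11, -29), 37)) = Mul(9, Mul(319, 37)) = Mul(9, 11803) = 106227)
Add(D, Function('U')(Mul(6, -16), -44)) = Add(106227, -60) = 106167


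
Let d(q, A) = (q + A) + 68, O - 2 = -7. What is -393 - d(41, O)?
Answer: -497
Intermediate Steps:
O = -5 (O = 2 - 7 = -5)
d(q, A) = 68 + A + q (d(q, A) = (A + q) + 68 = 68 + A + q)
-393 - d(41, O) = -393 - (68 - 5 + 41) = -393 - 1*104 = -393 - 104 = -497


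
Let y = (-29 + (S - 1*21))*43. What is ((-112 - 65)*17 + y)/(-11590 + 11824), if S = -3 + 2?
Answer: -289/13 ≈ -22.231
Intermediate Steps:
S = -1
y = -2193 (y = (-29 + (-1 - 1*21))*43 = (-29 + (-1 - 21))*43 = (-29 - 22)*43 = -51*43 = -2193)
((-112 - 65)*17 + y)/(-11590 + 11824) = ((-112 - 65)*17 - 2193)/(-11590 + 11824) = (-177*17 - 2193)/234 = (-3009 - 2193)*(1/234) = -5202*1/234 = -289/13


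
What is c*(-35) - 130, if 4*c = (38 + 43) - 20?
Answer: -2655/4 ≈ -663.75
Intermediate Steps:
c = 61/4 (c = ((38 + 43) - 20)/4 = (81 - 20)/4 = (¼)*61 = 61/4 ≈ 15.250)
c*(-35) - 130 = (61/4)*(-35) - 130 = -2135/4 - 130 = -2655/4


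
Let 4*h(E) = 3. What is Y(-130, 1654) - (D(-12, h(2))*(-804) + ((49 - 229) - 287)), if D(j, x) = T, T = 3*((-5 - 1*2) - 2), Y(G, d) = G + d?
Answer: -19717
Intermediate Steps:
h(E) = ¾ (h(E) = (¼)*3 = ¾)
T = -27 (T = 3*((-5 - 2) - 2) = 3*(-7 - 2) = 3*(-9) = -27)
D(j, x) = -27
Y(-130, 1654) - (D(-12, h(2))*(-804) + ((49 - 229) - 287)) = (-130 + 1654) - (-27*(-804) + ((49 - 229) - 287)) = 1524 - (21708 + (-180 - 287)) = 1524 - (21708 - 467) = 1524 - 1*21241 = 1524 - 21241 = -19717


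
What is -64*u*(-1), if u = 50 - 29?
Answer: 1344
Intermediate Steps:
u = 21
-64*u*(-1) = -64*21*(-1) = -1344*(-1) = 1344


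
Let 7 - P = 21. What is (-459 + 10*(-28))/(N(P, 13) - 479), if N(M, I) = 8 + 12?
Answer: 739/459 ≈ 1.6100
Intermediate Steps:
P = -14 (P = 7 - 1*21 = 7 - 21 = -14)
N(M, I) = 20
(-459 + 10*(-28))/(N(P, 13) - 479) = (-459 + 10*(-28))/(20 - 479) = (-459 - 280)/(-459) = -739*(-1/459) = 739/459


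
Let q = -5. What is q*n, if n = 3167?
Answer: -15835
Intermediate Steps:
q*n = -5*3167 = -15835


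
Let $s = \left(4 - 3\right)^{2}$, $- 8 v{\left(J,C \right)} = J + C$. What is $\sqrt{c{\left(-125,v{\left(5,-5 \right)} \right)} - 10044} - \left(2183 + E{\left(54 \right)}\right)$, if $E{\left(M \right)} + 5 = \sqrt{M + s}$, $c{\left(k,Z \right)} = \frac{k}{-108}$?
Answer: $-2178 - \sqrt{55} + \frac{i \sqrt{3253881}}{18} \approx -2185.4 + 100.21 i$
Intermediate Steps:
$v{\left(J,C \right)} = - \frac{C}{8} - \frac{J}{8}$ ($v{\left(J,C \right)} = - \frac{J + C}{8} = - \frac{C + J}{8} = - \frac{C}{8} - \frac{J}{8}$)
$s = 1$ ($s = 1^{2} = 1$)
$c{\left(k,Z \right)} = - \frac{k}{108}$ ($c{\left(k,Z \right)} = k \left(- \frac{1}{108}\right) = - \frac{k}{108}$)
$E{\left(M \right)} = -5 + \sqrt{1 + M}$ ($E{\left(M \right)} = -5 + \sqrt{M + 1} = -5 + \sqrt{1 + M}$)
$\sqrt{c{\left(-125,v{\left(5,-5 \right)} \right)} - 10044} - \left(2183 + E{\left(54 \right)}\right) = \sqrt{\left(- \frac{1}{108}\right) \left(-125\right) - 10044} - \left(2183 - \left(5 - \sqrt{1 + 54}\right)\right) = \sqrt{\frac{125}{108} - 10044} - \left(2183 - \left(5 - \sqrt{55}\right)\right) = \sqrt{- \frac{1084627}{108}} - \left(2178 + \sqrt{55}\right) = \frac{i \sqrt{3253881}}{18} - \left(2178 + \sqrt{55}\right) = -2178 - \sqrt{55} + \frac{i \sqrt{3253881}}{18}$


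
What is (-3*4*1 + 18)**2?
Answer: 36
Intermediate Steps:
(-3*4*1 + 18)**2 = (-12*1 + 18)**2 = (-12 + 18)**2 = 6**2 = 36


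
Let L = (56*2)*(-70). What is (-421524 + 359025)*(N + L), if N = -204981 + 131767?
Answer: 5065793946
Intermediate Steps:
N = -73214
L = -7840 (L = 112*(-70) = -7840)
(-421524 + 359025)*(N + L) = (-421524 + 359025)*(-73214 - 7840) = -62499*(-81054) = 5065793946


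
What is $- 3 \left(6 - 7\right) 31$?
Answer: $93$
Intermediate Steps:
$- 3 \left(6 - 7\right) 31 = \left(-3\right) \left(-1\right) 31 = 3 \cdot 31 = 93$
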